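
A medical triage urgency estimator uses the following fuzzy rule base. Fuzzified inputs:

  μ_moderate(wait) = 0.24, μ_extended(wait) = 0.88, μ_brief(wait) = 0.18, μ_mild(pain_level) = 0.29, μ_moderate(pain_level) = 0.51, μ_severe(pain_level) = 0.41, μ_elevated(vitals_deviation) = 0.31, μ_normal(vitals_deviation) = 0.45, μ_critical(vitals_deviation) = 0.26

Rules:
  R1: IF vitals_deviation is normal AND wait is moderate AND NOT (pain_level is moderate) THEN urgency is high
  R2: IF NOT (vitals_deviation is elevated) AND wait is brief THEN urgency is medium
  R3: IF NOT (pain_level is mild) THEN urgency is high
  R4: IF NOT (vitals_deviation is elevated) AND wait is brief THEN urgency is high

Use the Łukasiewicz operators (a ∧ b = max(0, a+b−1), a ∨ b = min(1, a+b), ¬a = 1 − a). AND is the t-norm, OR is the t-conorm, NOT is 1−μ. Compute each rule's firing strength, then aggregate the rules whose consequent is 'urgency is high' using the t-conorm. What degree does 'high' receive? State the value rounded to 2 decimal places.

0.71

R1: normal=0.45, moderate=0.24, ¬moderate=1−0.51=0.49; AND[max(0, a+b−1)] → w = 0.00
R2: ¬elevated=1−0.31=0.69, brief=0.18; AND[max(0, a+b−1)] → w = 0.00
R3: ¬mild=1−0.29=0.71 → w = 0.71
R4: ¬elevated=1−0.31=0.69, brief=0.18; AND[max(0, a+b−1)] → w = 0.00
Rules with consequent 'high': {R1, R3, R4} → strengths 0.00, 0.71, 0.00
Aggregate via t-conorm [min(1, a+b)]: 0.71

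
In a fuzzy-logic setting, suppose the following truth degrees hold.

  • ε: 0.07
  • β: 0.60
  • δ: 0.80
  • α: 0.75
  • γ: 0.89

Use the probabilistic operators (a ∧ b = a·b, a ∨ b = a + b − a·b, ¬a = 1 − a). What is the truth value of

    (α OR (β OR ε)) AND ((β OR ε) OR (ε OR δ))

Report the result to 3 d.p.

β OR ε = a + b − a·b on (0.6000, 0.0700) = 0.6280
α OR (β OR ε) = a + b − a·b on (0.7500, 0.6280) = 0.9070
β OR ε = a + b − a·b on (0.6000, 0.0700) = 0.6280
ε OR δ = a + b − a·b on (0.0700, 0.8000) = 0.8140
(β OR ε) OR (ε OR δ) = a + b − a·b on (0.6280, 0.8140) = 0.9308
(α OR (β OR ε)) AND ((β OR ε) OR (ε OR δ)) = a·b on (0.9070, 0.9308) = 0.8442

0.844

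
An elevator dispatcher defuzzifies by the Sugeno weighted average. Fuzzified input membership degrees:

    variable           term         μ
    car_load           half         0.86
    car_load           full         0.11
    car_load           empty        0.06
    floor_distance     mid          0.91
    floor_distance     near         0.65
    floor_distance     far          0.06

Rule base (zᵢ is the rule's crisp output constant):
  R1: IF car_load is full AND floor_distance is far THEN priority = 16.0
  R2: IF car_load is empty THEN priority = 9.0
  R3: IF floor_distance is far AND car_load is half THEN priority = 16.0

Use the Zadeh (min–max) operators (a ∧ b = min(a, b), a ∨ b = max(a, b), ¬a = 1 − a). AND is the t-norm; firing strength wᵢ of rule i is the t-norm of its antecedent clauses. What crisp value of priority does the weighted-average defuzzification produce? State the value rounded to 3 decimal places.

R1 (z=16.0): full=0.11, far=0.06; AND[min(a, b)] → w = 0.06
R2 (z=9.0): empty=0.06 → w = 0.06
R3 (z=16.0): far=0.06, half=0.86; AND[min(a, b)] → w = 0.06
Weighted average = (0.06·16.0 + 0.06·9.0 + 0.06·16.0) / (0.06 + 0.06 + 0.06)
  = 2.4600 / 0.1800 = 13.667

13.667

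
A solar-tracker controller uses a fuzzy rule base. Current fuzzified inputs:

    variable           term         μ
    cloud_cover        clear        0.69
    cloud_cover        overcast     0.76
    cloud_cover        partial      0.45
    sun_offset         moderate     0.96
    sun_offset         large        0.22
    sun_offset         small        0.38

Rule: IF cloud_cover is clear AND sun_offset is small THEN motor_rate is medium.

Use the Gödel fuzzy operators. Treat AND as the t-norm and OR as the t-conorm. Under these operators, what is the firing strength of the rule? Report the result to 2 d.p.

firing strength: clear=0.69, small=0.38; AND[min(a, b)] → w = 0.38

0.38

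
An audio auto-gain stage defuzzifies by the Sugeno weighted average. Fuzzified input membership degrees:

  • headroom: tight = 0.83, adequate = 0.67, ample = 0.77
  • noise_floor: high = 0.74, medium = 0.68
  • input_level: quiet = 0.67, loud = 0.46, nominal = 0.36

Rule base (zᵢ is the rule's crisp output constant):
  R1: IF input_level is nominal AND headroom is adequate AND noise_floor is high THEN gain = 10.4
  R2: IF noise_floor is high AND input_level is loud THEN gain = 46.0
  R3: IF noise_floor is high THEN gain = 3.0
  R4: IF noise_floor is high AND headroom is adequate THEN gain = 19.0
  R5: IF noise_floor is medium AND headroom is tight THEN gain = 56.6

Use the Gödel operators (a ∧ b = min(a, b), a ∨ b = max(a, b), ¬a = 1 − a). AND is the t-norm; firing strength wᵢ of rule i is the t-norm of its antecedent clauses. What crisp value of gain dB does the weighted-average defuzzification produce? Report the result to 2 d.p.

26.92

R1 (z=10.4): nominal=0.36, adequate=0.67, high=0.74; AND[min(a, b)] → w = 0.36
R2 (z=46.0): high=0.74, loud=0.46; AND[min(a, b)] → w = 0.46
R3 (z=3.0): high=0.74 → w = 0.74
R4 (z=19.0): high=0.74, adequate=0.67; AND[min(a, b)] → w = 0.67
R5 (z=56.6): medium=0.68, tight=0.83; AND[min(a, b)] → w = 0.68
Weighted average = (0.36·10.4 + 0.46·46.0 + 0.74·3.0 + 0.67·19.0 + 0.68·56.6) / (0.36 + 0.46 + 0.74 + 0.67 + 0.68)
  = 78.3420 / 2.9100 = 26.92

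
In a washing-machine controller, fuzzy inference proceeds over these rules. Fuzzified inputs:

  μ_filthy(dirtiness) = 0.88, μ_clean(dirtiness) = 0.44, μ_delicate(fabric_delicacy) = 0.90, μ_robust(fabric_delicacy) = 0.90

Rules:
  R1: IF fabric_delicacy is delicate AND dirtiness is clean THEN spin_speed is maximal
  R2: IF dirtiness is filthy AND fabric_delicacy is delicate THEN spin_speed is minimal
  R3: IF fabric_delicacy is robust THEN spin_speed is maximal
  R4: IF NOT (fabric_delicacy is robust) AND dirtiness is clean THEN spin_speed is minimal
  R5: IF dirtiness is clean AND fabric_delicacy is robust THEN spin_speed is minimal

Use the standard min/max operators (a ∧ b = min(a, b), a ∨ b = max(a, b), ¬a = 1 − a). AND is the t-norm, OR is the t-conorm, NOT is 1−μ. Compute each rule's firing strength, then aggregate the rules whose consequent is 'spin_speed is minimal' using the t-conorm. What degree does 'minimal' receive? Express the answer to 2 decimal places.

0.88

R1: delicate=0.90, clean=0.44; AND[min(a, b)] → w = 0.44
R2: filthy=0.88, delicate=0.90; AND[min(a, b)] → w = 0.88
R3: robust=0.90 → w = 0.90
R4: ¬robust=1−0.90=0.10, clean=0.44; AND[min(a, b)] → w = 0.10
R5: clean=0.44, robust=0.90; AND[min(a, b)] → w = 0.44
Rules with consequent 'minimal': {R2, R4, R5} → strengths 0.88, 0.10, 0.44
Aggregate via t-conorm [max(a, b)]: 0.88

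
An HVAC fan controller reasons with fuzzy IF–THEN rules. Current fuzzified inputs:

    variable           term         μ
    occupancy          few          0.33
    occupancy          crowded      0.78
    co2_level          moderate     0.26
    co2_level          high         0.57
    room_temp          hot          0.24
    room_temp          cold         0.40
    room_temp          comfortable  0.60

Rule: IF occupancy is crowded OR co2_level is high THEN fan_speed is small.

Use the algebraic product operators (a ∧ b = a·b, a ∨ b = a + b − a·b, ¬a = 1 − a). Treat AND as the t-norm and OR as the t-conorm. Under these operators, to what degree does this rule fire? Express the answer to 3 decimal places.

firing strength: crowded=0.78, high=0.57; OR[a + b − a·b] → w = 0.9054

0.905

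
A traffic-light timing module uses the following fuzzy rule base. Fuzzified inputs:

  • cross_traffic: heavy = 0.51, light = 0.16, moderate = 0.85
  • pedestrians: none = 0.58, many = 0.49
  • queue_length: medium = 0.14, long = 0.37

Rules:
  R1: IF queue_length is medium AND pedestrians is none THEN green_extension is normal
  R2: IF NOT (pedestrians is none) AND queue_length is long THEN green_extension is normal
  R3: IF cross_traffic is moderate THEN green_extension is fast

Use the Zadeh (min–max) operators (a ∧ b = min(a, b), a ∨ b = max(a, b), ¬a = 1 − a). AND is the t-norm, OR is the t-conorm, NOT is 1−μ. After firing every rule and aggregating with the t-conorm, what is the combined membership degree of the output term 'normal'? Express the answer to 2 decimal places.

0.37

R1: medium=0.14, none=0.58; AND[min(a, b)] → w = 0.14
R2: ¬none=1−0.58=0.42, long=0.37; AND[min(a, b)] → w = 0.37
R3: moderate=0.85 → w = 0.85
Rules with consequent 'normal': {R1, R2} → strengths 0.14, 0.37
Aggregate via t-conorm [max(a, b)]: 0.37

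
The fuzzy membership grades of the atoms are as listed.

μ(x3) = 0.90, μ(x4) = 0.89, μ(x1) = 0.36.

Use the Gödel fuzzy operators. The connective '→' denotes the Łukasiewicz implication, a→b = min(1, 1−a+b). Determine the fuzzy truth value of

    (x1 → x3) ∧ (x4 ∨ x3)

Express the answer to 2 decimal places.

x1 → x3  [Łukasiewicz: min(1, 1−a+b)] with a=0.36, b=0.90 → 1.00
x4 ∨ x3 = max(a, b) on (0.89, 0.90) = 0.90
(x1 → x3) ∧ (x4 ∨ x3) = min(a, b) on (1.00, 0.90) = 0.90

0.90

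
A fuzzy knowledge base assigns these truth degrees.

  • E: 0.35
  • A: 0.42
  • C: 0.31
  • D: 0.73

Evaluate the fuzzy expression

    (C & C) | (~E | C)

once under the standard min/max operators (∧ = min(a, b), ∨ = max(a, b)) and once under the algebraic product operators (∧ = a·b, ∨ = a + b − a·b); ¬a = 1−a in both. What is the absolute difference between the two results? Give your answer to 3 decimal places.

0.132

Under standard min/max:
  C & C = min(a, b) on (0.31, 0.31) = 0.31
  ~E = 1 − 0.35 = 0.65
  ~E | C = max(a, b) on (0.65, 0.31) = 0.65
  (C & C) | (~E | C) = max(a, b) on (0.31, 0.65) = 0.65
  → value = 0.6500
Under algebraic product:
  C & C = a·b on (0.3100, 0.3100) = 0.0961
  ~E = 1 − 0.3500 = 0.6500
  ~E | C = a + b − a·b on (0.6500, 0.3100) = 0.7585
  (C & C) | (~E | C) = a + b − a·b on (0.0961, 0.7585) = 0.7817
  → value = 0.7817
|0.6500 − 0.7817| = 0.132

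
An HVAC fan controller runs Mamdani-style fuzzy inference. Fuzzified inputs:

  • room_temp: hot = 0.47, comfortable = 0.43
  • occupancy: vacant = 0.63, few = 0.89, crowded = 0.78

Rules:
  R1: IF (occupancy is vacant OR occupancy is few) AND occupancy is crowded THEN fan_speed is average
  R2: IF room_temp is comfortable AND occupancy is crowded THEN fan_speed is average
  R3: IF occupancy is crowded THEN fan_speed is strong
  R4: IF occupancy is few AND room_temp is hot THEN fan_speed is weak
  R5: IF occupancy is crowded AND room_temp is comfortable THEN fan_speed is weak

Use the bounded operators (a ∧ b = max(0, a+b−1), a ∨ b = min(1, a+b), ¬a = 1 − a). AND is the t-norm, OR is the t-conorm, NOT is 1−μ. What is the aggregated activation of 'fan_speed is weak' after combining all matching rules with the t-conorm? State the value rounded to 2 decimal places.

R1: (vacant=0.63 OR few=0.89) = 1.00; AND[max(0, a+b−1)] with crowded=0.78 → w = 0.78
R2: comfortable=0.43, crowded=0.78; AND[max(0, a+b−1)] → w = 0.21
R3: crowded=0.78 → w = 0.78
R4: few=0.89, hot=0.47; AND[max(0, a+b−1)] → w = 0.36
R5: crowded=0.78, comfortable=0.43; AND[max(0, a+b−1)] → w = 0.21
Rules with consequent 'weak': {R4, R5} → strengths 0.36, 0.21
Aggregate via t-conorm [min(1, a+b)]: 0.57

0.57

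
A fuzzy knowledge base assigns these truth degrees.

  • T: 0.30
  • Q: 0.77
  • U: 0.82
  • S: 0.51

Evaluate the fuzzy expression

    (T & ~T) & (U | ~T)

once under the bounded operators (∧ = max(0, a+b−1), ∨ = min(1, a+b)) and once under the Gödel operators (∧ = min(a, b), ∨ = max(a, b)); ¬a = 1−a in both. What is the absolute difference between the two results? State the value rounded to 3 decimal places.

0.300

Under bounded:
  ~T = 1 − 0.30 = 0.70
  T & ~T = max(0, a+b−1) on (0.30, 0.70) = 0.00
  ~T = 1 − 0.30 = 0.70
  U | ~T = min(1, a+b) on (0.82, 0.70) = 1.00
  (T & ~T) & (U | ~T) = max(0, a+b−1) on (0.00, 1.00) = 0.00
  → value = 0.0000
Under Gödel:
  ~T = 1 − 0.30 = 0.70
  T & ~T = min(a, b) on (0.30, 0.70) = 0.30
  ~T = 1 − 0.30 = 0.70
  U | ~T = max(a, b) on (0.82, 0.70) = 0.82
  (T & ~T) & (U | ~T) = min(a, b) on (0.30, 0.82) = 0.30
  → value = 0.3000
|0.0000 − 0.3000| = 0.300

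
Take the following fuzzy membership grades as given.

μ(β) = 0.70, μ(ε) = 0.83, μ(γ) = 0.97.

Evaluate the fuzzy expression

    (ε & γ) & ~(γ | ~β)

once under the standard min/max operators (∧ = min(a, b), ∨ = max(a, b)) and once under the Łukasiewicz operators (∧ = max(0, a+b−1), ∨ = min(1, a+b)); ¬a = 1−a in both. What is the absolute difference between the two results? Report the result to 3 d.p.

Under standard min/max:
  ε & γ = min(a, b) on (0.83, 0.97) = 0.83
  ~β = 1 − 0.70 = 0.30
  γ | ~β = max(a, b) on (0.97, 0.30) = 0.97
  ~(γ | ~β) = 1 − 0.97 = 0.03
  (ε & γ) & ~(γ | ~β) = min(a, b) on (0.83, 0.03) = 0.03
  → value = 0.0300
Under Łukasiewicz:
  ε & γ = max(0, a+b−1) on (0.83, 0.97) = 0.80
  ~β = 1 − 0.70 = 0.30
  γ | ~β = min(1, a+b) on (0.97, 0.30) = 1.00
  ~(γ | ~β) = 1 − 1.00 = 0.00
  (ε & γ) & ~(γ | ~β) = max(0, a+b−1) on (0.80, 0.00) = 0.00
  → value = 0.0000
|0.0300 − 0.0000| = 0.030

0.030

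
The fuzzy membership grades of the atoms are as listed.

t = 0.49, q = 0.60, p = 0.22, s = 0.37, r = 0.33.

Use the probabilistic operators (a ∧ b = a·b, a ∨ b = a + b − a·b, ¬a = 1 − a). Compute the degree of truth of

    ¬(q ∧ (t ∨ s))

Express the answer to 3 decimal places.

0.593

t ∨ s = a + b − a·b on (0.4900, 0.3700) = 0.6787
q ∧ (t ∨ s) = a·b on (0.6000, 0.6787) = 0.4072
¬(q ∧ (t ∨ s)) = 1 − 0.4072 = 0.5928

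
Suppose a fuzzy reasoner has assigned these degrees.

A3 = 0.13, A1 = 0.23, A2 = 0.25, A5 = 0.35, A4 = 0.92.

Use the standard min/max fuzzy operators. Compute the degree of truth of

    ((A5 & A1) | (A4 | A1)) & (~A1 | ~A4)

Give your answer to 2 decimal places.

0.77

A5 & A1 = min(a, b) on (0.35, 0.23) = 0.23
A4 | A1 = max(a, b) on (0.92, 0.23) = 0.92
(A5 & A1) | (A4 | A1) = max(a, b) on (0.23, 0.92) = 0.92
~A1 = 1 − 0.23 = 0.77
~A4 = 1 − 0.92 = 0.08
~A1 | ~A4 = max(a, b) on (0.77, 0.08) = 0.77
((A5 & A1) | (A4 | A1)) & (~A1 | ~A4) = min(a, b) on (0.92, 0.77) = 0.77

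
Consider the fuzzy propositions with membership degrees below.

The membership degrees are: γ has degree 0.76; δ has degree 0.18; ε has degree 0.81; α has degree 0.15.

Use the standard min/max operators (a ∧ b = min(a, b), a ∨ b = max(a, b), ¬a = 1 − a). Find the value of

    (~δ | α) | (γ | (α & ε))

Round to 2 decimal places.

~δ = 1 − 0.18 = 0.82
~δ | α = max(a, b) on (0.82, 0.15) = 0.82
α & ε = min(a, b) on (0.15, 0.81) = 0.15
γ | (α & ε) = max(a, b) on (0.76, 0.15) = 0.76
(~δ | α) | (γ | (α & ε)) = max(a, b) on (0.82, 0.76) = 0.82

0.82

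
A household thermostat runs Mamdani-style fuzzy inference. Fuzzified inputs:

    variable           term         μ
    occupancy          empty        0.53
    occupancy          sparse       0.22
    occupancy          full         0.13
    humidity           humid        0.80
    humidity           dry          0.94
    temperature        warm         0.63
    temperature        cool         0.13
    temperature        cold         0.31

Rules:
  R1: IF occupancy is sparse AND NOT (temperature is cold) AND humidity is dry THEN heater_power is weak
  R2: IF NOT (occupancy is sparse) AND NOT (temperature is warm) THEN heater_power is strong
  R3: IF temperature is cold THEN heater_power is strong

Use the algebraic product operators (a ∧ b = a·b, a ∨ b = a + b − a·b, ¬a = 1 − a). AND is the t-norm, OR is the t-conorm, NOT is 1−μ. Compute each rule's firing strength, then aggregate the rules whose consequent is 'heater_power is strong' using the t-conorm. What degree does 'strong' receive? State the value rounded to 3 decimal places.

0.509

R1: sparse=0.22, ¬cold=1−0.31=0.69, dry=0.94; AND[a·b] → w = 0.1427
R2: ¬sparse=1−0.22=0.78, ¬warm=1−0.63=0.37; AND[a·b] → w = 0.2886
R3: cold=0.31 → w = 0.3100
Rules with consequent 'strong': {R2, R3} → strengths 0.2886, 0.3100
Aggregate via t-conorm [a + b − a·b]: 0.5091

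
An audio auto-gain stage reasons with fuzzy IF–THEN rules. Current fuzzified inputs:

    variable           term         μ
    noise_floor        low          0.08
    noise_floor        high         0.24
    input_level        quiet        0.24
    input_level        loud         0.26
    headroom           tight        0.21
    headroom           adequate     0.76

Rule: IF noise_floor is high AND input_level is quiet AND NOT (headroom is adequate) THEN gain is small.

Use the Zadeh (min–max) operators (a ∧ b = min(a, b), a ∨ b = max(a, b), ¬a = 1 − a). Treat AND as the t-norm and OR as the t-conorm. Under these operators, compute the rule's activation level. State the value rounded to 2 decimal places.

0.24

firing strength: high=0.24, quiet=0.24, ¬adequate=1−0.76=0.24; AND[min(a, b)] → w = 0.24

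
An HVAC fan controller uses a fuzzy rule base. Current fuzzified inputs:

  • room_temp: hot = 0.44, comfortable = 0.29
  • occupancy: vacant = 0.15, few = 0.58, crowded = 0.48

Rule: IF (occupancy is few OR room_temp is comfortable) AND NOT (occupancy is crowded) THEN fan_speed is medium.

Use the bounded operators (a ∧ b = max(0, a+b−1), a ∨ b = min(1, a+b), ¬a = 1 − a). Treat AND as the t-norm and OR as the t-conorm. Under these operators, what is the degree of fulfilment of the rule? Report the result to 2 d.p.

firing strength: (few=0.58 OR comfortable=0.29) = 0.87; AND[max(0, a+b−1)] with ¬crowded=1−0.48=0.52 → w = 0.39

0.39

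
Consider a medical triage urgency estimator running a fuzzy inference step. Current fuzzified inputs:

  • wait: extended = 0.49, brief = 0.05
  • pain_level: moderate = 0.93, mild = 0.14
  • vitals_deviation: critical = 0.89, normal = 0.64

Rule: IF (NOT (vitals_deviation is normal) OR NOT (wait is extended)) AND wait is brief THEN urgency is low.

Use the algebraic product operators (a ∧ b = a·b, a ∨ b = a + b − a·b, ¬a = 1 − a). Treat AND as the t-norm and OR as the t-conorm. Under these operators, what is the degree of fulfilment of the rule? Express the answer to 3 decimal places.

firing strength: (¬normal=1−0.64=0.36 OR ¬extended=1−0.49=0.51) = 0.6864; AND[a·b] with brief=0.05 → w = 0.0343

0.034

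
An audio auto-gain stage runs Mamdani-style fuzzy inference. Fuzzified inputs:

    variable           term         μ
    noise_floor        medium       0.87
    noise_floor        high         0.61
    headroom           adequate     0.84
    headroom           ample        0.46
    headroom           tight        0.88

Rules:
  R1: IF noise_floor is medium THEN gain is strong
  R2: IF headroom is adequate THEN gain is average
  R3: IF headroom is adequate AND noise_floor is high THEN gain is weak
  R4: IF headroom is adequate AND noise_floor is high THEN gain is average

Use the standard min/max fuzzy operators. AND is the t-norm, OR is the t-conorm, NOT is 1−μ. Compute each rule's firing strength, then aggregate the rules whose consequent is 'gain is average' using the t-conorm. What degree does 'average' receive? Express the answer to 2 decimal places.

0.84

R1: medium=0.87 → w = 0.87
R2: adequate=0.84 → w = 0.84
R3: adequate=0.84, high=0.61; AND[min(a, b)] → w = 0.61
R4: adequate=0.84, high=0.61; AND[min(a, b)] → w = 0.61
Rules with consequent 'average': {R2, R4} → strengths 0.84, 0.61
Aggregate via t-conorm [max(a, b)]: 0.84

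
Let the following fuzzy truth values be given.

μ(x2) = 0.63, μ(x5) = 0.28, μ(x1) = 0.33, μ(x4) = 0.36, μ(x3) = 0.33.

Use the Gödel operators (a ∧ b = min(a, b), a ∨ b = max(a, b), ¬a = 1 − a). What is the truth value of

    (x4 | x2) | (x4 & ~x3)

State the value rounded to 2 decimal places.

x4 | x2 = max(a, b) on (0.36, 0.63) = 0.63
~x3 = 1 − 0.33 = 0.67
x4 & ~x3 = min(a, b) on (0.36, 0.67) = 0.36
(x4 | x2) | (x4 & ~x3) = max(a, b) on (0.63, 0.36) = 0.63

0.63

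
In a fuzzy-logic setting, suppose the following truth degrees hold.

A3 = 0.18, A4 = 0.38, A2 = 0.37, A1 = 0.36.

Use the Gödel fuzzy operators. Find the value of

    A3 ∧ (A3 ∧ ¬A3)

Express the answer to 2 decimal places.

¬A3 = 1 − 0.18 = 0.82
A3 ∧ ¬A3 = min(a, b) on (0.18, 0.82) = 0.18
A3 ∧ (A3 ∧ ¬A3) = min(a, b) on (0.18, 0.18) = 0.18

0.18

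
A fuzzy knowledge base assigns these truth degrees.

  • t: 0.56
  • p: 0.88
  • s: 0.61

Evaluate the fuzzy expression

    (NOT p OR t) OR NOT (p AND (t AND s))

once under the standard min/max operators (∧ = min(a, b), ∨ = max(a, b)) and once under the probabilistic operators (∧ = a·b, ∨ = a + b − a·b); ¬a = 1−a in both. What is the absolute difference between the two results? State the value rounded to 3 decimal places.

0.324

Under standard min/max:
  NOT p = 1 − 0.88 = 0.12
  NOT p OR t = max(a, b) on (0.12, 0.56) = 0.56
  t AND s = min(a, b) on (0.56, 0.61) = 0.56
  p AND (t AND s) = min(a, b) on (0.88, 0.56) = 0.56
  NOT (p AND (t AND s)) = 1 − 0.56 = 0.44
  (NOT p OR t) OR NOT (p AND (t AND s)) = max(a, b) on (0.56, 0.44) = 0.56
  → value = 0.5600
Under probabilistic:
  NOT p = 1 − 0.8800 = 0.1200
  NOT p OR t = a + b − a·b on (0.1200, 0.5600) = 0.6128
  t AND s = a·b on (0.5600, 0.6100) = 0.3416
  p AND (t AND s) = a·b on (0.8800, 0.3416) = 0.3006
  NOT (p AND (t AND s)) = 1 − 0.3006 = 0.6994
  (NOT p OR t) OR NOT (p AND (t AND s)) = a + b − a·b on (0.6128, 0.6994) = 0.8836
  → value = 0.8836
|0.5600 − 0.8836| = 0.324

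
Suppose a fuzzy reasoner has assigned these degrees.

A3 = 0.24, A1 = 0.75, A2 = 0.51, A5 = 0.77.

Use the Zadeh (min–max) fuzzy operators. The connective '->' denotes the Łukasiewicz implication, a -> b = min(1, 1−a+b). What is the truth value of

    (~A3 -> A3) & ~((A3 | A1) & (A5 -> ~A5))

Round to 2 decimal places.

0.48

~A3 = 1 − 0.24 = 0.76
~A3 -> A3  [Łukasiewicz: min(1, 1−a+b)] with a=0.76, b=0.24 → 0.48
A3 | A1 = max(a, b) on (0.24, 0.75) = 0.75
~A5 = 1 − 0.77 = 0.23
A5 -> ~A5  [Łukasiewicz: min(1, 1−a+b)] with a=0.77, b=0.23 → 0.46
(A3 | A1) & (A5 -> ~A5) = min(a, b) on (0.75, 0.46) = 0.46
~((A3 | A1) & (A5 -> ~A5)) = 1 − 0.46 = 0.54
(~A3 -> A3) & ~((A3 | A1) & (A5 -> ~A5)) = min(a, b) on (0.48, 0.54) = 0.48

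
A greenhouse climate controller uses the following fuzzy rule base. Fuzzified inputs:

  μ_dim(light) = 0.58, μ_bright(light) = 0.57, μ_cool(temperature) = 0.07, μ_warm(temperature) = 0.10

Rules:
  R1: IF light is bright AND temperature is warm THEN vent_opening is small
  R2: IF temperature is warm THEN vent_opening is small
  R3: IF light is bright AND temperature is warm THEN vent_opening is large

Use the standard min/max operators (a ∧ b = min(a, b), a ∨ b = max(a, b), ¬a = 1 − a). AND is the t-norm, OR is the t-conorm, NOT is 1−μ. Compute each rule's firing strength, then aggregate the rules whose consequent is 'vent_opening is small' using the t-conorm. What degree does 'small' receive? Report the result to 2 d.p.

R1: bright=0.57, warm=0.10; AND[min(a, b)] → w = 0.10
R2: warm=0.10 → w = 0.10
R3: bright=0.57, warm=0.10; AND[min(a, b)] → w = 0.10
Rules with consequent 'small': {R1, R2} → strengths 0.10, 0.10
Aggregate via t-conorm [max(a, b)]: 0.10

0.10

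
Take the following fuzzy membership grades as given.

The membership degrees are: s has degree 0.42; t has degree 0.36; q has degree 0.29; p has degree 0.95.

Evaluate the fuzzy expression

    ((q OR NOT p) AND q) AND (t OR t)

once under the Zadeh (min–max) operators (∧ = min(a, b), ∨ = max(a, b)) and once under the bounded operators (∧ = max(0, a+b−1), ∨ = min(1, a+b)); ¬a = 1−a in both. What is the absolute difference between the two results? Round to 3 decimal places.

Under Zadeh (min–max):
  NOT p = 1 − 0.95 = 0.05
  q OR NOT p = max(a, b) on (0.29, 0.05) = 0.29
  (q OR NOT p) AND q = min(a, b) on (0.29, 0.29) = 0.29
  t OR t = max(a, b) on (0.36, 0.36) = 0.36
  ((q OR NOT p) AND q) AND (t OR t) = min(a, b) on (0.29, 0.36) = 0.29
  → value = 0.2900
Under bounded:
  NOT p = 1 − 0.95 = 0.05
  q OR NOT p = min(1, a+b) on (0.29, 0.05) = 0.34
  (q OR NOT p) AND q = max(0, a+b−1) on (0.34, 0.29) = 0.00
  t OR t = min(1, a+b) on (0.36, 0.36) = 0.72
  ((q OR NOT p) AND q) AND (t OR t) = max(0, a+b−1) on (0.00, 0.72) = 0.00
  → value = 0.0000
|0.2900 − 0.0000| = 0.290

0.290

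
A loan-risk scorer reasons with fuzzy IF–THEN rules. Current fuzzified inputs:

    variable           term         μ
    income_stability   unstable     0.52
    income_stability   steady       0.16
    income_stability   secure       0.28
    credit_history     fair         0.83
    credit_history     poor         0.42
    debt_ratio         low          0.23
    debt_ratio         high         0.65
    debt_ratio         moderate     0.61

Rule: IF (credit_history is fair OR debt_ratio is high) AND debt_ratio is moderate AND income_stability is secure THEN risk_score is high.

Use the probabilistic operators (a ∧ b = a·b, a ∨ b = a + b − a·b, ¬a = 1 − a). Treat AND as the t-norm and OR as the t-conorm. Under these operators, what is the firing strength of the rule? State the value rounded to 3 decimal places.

0.161

firing strength: (fair=0.83 OR high=0.65) = 0.9405; AND[a·b] with moderate=0.61, secure=0.28 → w = 0.1606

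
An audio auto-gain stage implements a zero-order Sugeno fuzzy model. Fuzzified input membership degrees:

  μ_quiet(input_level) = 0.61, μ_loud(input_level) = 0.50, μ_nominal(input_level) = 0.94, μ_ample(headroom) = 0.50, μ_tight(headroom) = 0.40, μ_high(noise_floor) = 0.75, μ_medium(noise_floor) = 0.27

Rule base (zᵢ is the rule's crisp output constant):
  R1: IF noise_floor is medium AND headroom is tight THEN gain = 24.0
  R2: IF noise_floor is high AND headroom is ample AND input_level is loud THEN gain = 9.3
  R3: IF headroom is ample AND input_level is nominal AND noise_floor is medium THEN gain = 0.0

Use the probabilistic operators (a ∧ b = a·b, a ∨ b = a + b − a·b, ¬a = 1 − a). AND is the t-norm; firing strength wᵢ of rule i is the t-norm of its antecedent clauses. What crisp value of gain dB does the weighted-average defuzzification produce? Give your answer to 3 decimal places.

R1 (z=24.0): medium=0.27, tight=0.40; AND[a·b] → w = 0.1080
R2 (z=9.3): high=0.75, ample=0.50, loud=0.50; AND[a·b] → w = 0.1875
R3 (z=0.0): ample=0.50, nominal=0.94, medium=0.27; AND[a·b] → w = 0.1269
Weighted average = (0.1080·24.0 + 0.1875·9.3 + 0.1269·0.0) / (0.1080 + 0.1875 + 0.1269)
  = 4.3358 / 0.4224 = 10.265

10.265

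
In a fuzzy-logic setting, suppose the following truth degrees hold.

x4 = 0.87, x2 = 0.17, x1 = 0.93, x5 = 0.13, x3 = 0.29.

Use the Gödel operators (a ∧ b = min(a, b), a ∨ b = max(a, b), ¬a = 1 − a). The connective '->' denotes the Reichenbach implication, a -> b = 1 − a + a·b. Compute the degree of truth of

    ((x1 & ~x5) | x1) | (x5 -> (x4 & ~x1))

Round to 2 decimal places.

0.93

~x5 = 1 − 0.13 = 0.87
x1 & ~x5 = min(a, b) on (0.93, 0.87) = 0.87
(x1 & ~x5) | x1 = max(a, b) on (0.87, 0.93) = 0.93
~x1 = 1 − 0.93 = 0.07
x4 & ~x1 = min(a, b) on (0.87, 0.07) = 0.07
x5 -> (x4 & ~x1)  [Reichenbach: 1 − a + a·b] with a=0.13, b=0.07 → 0.88
((x1 & ~x5) | x1) | (x5 -> (x4 & ~x1)) = max(a, b) on (0.93, 0.88) = 0.93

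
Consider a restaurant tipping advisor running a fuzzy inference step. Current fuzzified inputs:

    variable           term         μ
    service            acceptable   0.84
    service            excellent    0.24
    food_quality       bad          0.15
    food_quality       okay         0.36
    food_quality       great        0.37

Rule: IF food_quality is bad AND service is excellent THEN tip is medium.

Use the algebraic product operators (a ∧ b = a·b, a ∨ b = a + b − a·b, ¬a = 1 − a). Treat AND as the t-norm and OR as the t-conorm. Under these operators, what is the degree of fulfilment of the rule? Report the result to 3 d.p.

0.036

firing strength: bad=0.15, excellent=0.24; AND[a·b] → w = 0.0360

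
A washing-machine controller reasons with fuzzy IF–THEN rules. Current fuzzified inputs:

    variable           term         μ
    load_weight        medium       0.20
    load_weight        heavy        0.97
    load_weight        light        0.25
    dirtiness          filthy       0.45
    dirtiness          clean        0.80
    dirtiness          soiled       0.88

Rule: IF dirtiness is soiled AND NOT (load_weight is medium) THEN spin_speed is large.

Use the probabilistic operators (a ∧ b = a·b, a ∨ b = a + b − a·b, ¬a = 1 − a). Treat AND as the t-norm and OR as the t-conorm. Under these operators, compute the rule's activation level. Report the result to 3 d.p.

firing strength: soiled=0.88, ¬medium=1−0.20=0.80; AND[a·b] → w = 0.7040

0.704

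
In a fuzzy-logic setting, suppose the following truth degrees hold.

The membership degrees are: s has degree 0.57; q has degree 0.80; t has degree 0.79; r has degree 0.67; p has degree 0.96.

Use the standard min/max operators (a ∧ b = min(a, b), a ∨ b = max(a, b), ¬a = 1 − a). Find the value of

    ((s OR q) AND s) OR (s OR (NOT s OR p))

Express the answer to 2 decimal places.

s OR q = max(a, b) on (0.57, 0.80) = 0.80
(s OR q) AND s = min(a, b) on (0.80, 0.57) = 0.57
NOT s = 1 − 0.57 = 0.43
NOT s OR p = max(a, b) on (0.43, 0.96) = 0.96
s OR (NOT s OR p) = max(a, b) on (0.57, 0.96) = 0.96
((s OR q) AND s) OR (s OR (NOT s OR p)) = max(a, b) on (0.57, 0.96) = 0.96

0.96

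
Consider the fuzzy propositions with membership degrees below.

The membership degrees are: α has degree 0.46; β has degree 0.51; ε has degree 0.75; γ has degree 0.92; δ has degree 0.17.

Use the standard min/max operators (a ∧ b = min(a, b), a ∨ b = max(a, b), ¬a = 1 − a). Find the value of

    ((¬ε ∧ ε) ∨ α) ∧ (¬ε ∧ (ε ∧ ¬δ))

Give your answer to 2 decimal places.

¬ε = 1 − 0.75 = 0.25
¬ε ∧ ε = min(a, b) on (0.25, 0.75) = 0.25
(¬ε ∧ ε) ∨ α = max(a, b) on (0.25, 0.46) = 0.46
¬ε = 1 − 0.75 = 0.25
¬δ = 1 − 0.17 = 0.83
ε ∧ ¬δ = min(a, b) on (0.75, 0.83) = 0.75
¬ε ∧ (ε ∧ ¬δ) = min(a, b) on (0.25, 0.75) = 0.25
((¬ε ∧ ε) ∨ α) ∧ (¬ε ∧ (ε ∧ ¬δ)) = min(a, b) on (0.46, 0.25) = 0.25

0.25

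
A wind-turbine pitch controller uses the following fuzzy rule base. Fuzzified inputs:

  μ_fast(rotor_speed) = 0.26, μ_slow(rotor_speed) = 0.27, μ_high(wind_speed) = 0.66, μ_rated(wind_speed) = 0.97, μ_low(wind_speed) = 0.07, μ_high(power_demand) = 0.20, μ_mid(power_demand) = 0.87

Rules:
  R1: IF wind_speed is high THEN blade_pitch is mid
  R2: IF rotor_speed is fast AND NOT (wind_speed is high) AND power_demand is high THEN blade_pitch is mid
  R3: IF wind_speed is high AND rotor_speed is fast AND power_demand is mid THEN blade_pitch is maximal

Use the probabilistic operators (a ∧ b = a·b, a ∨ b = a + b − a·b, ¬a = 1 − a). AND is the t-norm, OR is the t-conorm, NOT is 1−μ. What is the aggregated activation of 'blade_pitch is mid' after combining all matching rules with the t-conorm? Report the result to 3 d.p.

0.666

R1: high=0.66 → w = 0.6600
R2: fast=0.26, ¬high=1−0.66=0.34, high=0.20; AND[a·b] → w = 0.0177
R3: high=0.66, fast=0.26, mid=0.87; AND[a·b] → w = 0.1493
Rules with consequent 'mid': {R1, R2} → strengths 0.6600, 0.0177
Aggregate via t-conorm [a + b − a·b]: 0.6660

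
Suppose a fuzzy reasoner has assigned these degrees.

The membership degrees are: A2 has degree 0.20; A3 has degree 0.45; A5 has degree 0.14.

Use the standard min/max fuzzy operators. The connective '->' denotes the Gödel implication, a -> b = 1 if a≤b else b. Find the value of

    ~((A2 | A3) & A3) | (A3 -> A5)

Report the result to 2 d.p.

0.55

A2 | A3 = max(a, b) on (0.20, 0.45) = 0.45
(A2 | A3) & A3 = min(a, b) on (0.45, 0.45) = 0.45
~((A2 | A3) & A3) = 1 − 0.45 = 0.55
A3 -> A5  [Gödel: 1 if a≤b else b] with a=0.45, b=0.14 → 0.14
~((A2 | A3) & A3) | (A3 -> A5) = max(a, b) on (0.55, 0.14) = 0.55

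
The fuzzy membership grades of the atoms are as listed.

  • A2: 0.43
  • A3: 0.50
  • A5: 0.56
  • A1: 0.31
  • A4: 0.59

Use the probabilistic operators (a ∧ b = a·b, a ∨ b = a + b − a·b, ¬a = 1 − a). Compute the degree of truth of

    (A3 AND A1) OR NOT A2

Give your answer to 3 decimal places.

0.637

A3 AND A1 = a·b on (0.5000, 0.3100) = 0.1550
NOT A2 = 1 − 0.4300 = 0.5700
(A3 AND A1) OR NOT A2 = a + b − a·b on (0.1550, 0.5700) = 0.6367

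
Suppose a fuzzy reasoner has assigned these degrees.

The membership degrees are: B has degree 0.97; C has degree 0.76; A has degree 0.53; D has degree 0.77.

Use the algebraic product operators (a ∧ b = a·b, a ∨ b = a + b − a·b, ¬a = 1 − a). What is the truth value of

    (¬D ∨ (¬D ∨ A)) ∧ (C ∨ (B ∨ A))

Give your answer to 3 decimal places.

¬D = 1 − 0.7700 = 0.2300
¬D = 1 − 0.7700 = 0.2300
¬D ∨ A = a + b − a·b on (0.2300, 0.5300) = 0.6381
¬D ∨ (¬D ∨ A) = a + b − a·b on (0.2300, 0.6381) = 0.7213
B ∨ A = a + b − a·b on (0.9700, 0.5300) = 0.9859
C ∨ (B ∨ A) = a + b − a·b on (0.7600, 0.9859) = 0.9966
(¬D ∨ (¬D ∨ A)) ∧ (C ∨ (B ∨ A)) = a·b on (0.7213, 0.9966) = 0.7189

0.719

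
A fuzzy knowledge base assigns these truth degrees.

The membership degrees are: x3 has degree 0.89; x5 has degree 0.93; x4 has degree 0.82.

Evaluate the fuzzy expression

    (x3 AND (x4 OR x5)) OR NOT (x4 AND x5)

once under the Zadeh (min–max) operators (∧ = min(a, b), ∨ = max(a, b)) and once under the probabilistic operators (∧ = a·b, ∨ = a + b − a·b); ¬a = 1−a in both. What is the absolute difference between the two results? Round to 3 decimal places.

Under Zadeh (min–max):
  x4 OR x5 = max(a, b) on (0.82, 0.93) = 0.93
  x3 AND (x4 OR x5) = min(a, b) on (0.89, 0.93) = 0.89
  x4 AND x5 = min(a, b) on (0.82, 0.93) = 0.82
  NOT (x4 AND x5) = 1 − 0.82 = 0.18
  (x3 AND (x4 OR x5)) OR NOT (x4 AND x5) = max(a, b) on (0.89, 0.18) = 0.89
  → value = 0.8900
Under probabilistic:
  x4 OR x5 = a + b − a·b on (0.8200, 0.9300) = 0.9874
  x3 AND (x4 OR x5) = a·b on (0.8900, 0.9874) = 0.8788
  x4 AND x5 = a·b on (0.8200, 0.9300) = 0.7626
  NOT (x4 AND x5) = 1 − 0.7626 = 0.2374
  (x3 AND (x4 OR x5)) OR NOT (x4 AND x5) = a + b − a·b on (0.8788, 0.2374) = 0.9076
  → value = 0.9076
|0.8900 − 0.9076| = 0.018

0.018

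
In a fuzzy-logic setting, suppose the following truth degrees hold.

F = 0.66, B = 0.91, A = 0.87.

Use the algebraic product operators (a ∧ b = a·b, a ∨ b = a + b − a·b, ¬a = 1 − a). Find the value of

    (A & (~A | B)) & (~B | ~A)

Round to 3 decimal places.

0.167

~A = 1 − 0.8700 = 0.1300
~A | B = a + b − a·b on (0.1300, 0.9100) = 0.9217
A & (~A | B) = a·b on (0.8700, 0.9217) = 0.8019
~B = 1 − 0.9100 = 0.0900
~A = 1 − 0.8700 = 0.1300
~B | ~A = a + b − a·b on (0.0900, 0.1300) = 0.2083
(A & (~A | B)) & (~B | ~A) = a·b on (0.8019, 0.2083) = 0.1670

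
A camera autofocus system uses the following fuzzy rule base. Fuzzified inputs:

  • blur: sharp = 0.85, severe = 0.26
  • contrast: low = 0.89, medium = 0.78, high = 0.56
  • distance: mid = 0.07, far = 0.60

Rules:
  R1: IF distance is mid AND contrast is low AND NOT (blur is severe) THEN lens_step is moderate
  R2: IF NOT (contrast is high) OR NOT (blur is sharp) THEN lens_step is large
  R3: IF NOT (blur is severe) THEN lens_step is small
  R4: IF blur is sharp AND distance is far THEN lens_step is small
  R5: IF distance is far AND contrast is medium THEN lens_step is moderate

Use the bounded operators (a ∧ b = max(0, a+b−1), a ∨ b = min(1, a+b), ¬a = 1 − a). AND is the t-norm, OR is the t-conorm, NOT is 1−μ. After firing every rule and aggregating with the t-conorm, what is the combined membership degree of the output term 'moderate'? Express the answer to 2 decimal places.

0.38

R1: mid=0.07, low=0.89, ¬severe=1−0.26=0.74; AND[max(0, a+b−1)] → w = 0.00
R2: ¬high=1−0.56=0.44, ¬sharp=1−0.85=0.15; OR[min(1, a+b)] → w = 0.59
R3: ¬severe=1−0.26=0.74 → w = 0.74
R4: sharp=0.85, far=0.60; AND[max(0, a+b−1)] → w = 0.45
R5: far=0.60, medium=0.78; AND[max(0, a+b−1)] → w = 0.38
Rules with consequent 'moderate': {R1, R5} → strengths 0.00, 0.38
Aggregate via t-conorm [min(1, a+b)]: 0.38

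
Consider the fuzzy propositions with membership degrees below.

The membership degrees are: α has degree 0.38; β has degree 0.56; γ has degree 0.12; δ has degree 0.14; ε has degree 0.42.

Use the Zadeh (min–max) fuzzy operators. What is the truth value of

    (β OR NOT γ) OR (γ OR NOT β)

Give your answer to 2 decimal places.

0.88

NOT γ = 1 − 0.12 = 0.88
β OR NOT γ = max(a, b) on (0.56, 0.88) = 0.88
NOT β = 1 − 0.56 = 0.44
γ OR NOT β = max(a, b) on (0.12, 0.44) = 0.44
(β OR NOT γ) OR (γ OR NOT β) = max(a, b) on (0.88, 0.44) = 0.88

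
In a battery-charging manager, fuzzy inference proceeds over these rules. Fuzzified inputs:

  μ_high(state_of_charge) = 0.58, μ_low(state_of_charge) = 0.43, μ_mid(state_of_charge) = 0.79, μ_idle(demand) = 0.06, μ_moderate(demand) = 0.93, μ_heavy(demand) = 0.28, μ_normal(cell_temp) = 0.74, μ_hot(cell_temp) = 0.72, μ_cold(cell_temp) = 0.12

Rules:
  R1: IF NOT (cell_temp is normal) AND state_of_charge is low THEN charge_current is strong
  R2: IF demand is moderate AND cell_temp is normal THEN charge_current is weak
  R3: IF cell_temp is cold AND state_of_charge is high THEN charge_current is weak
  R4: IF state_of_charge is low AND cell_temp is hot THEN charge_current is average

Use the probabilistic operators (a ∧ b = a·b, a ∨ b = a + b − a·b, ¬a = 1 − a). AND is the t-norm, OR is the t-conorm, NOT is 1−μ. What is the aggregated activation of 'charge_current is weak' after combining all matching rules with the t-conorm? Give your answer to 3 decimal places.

0.710

R1: ¬normal=1−0.74=0.26, low=0.43; AND[a·b] → w = 0.1118
R2: moderate=0.93, normal=0.74; AND[a·b] → w = 0.6882
R3: cold=0.12, high=0.58; AND[a·b] → w = 0.0696
R4: low=0.43, hot=0.72; AND[a·b] → w = 0.3096
Rules with consequent 'weak': {R2, R3} → strengths 0.6882, 0.0696
Aggregate via t-conorm [a + b − a·b]: 0.7099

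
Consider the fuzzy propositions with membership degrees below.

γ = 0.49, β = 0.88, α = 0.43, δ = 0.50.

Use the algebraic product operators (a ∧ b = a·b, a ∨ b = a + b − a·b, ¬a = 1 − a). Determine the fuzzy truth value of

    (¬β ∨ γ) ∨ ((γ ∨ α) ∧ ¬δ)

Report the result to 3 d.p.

0.710

¬β = 1 − 0.8800 = 0.1200
¬β ∨ γ = a + b − a·b on (0.1200, 0.4900) = 0.5512
γ ∨ α = a + b − a·b on (0.4900, 0.4300) = 0.7093
¬δ = 1 − 0.5000 = 0.5000
(γ ∨ α) ∧ ¬δ = a·b on (0.7093, 0.5000) = 0.3546
(¬β ∨ γ) ∨ ((γ ∨ α) ∧ ¬δ) = a + b − a·b on (0.5512, 0.3546) = 0.7104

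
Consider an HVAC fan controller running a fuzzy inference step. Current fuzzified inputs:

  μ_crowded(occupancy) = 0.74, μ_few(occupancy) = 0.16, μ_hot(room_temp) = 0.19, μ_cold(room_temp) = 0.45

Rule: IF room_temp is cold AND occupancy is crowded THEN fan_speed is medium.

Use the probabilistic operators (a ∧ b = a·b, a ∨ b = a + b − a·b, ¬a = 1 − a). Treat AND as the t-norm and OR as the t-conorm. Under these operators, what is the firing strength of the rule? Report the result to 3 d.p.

firing strength: cold=0.45, crowded=0.74; AND[a·b] → w = 0.3330

0.333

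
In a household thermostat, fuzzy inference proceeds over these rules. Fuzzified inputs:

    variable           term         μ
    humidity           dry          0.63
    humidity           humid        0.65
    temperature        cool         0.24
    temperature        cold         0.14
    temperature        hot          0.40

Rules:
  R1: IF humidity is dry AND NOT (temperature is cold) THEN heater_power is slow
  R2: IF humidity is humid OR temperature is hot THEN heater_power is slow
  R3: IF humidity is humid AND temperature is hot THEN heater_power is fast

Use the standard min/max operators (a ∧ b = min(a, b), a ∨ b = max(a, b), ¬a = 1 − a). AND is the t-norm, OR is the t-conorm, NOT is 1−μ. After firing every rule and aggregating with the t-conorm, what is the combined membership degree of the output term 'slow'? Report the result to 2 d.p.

0.65

R1: dry=0.63, ¬cold=1−0.14=0.86; AND[min(a, b)] → w = 0.63
R2: humid=0.65, hot=0.40; OR[max(a, b)] → w = 0.65
R3: humid=0.65, hot=0.40; AND[min(a, b)] → w = 0.40
Rules with consequent 'slow': {R1, R2} → strengths 0.63, 0.65
Aggregate via t-conorm [max(a, b)]: 0.65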